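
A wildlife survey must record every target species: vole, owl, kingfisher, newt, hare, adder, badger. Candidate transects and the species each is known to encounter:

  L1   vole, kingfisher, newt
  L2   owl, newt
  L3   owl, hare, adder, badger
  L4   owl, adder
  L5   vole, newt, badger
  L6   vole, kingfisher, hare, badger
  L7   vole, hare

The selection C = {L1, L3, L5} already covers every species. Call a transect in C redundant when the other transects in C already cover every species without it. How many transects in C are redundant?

Drop L1: kingfisher uncovered — not redundant.
Drop L3: owl, hare, adder uncovered — not redundant.
Drop L5: the rest still cover every species — redundant.
1 redundant: L5.

1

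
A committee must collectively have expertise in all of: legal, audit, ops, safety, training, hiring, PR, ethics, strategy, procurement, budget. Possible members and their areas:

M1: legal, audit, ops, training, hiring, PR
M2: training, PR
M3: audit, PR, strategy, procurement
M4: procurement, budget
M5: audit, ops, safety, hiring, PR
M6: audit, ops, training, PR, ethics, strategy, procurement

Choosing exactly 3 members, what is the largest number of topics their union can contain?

10

Choosing M1, M4, M6 covers {legal, audit, ops, training, hiring, PR, ethics, strategy, procurement, budget} — 10 topics.
No choice of 3 members does better; here safety is left uncovered.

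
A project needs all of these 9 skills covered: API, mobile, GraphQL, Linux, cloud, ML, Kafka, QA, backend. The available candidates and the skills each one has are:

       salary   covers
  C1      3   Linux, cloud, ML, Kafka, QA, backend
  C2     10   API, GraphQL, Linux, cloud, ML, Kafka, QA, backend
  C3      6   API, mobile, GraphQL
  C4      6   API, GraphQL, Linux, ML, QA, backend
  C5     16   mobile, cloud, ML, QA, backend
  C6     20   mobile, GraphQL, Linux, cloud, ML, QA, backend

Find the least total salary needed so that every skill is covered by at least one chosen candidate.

9

C1, C3 cover every skill at salary 3 + 6 = 9.
Any cover uses at least 2 candidates; among all covering selections none totals below 9.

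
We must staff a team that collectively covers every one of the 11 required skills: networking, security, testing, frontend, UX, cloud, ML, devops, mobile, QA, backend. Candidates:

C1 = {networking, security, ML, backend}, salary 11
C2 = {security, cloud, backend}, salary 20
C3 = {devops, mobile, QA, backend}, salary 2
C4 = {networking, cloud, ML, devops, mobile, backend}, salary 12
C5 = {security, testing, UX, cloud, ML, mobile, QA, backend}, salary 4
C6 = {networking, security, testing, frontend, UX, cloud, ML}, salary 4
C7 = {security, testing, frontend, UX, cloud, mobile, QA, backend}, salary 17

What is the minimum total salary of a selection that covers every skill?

6

C3, C6 cover every skill at salary 2 + 4 = 6.
Any cover uses at least 2 candidates; among all covering selections none totals below 6.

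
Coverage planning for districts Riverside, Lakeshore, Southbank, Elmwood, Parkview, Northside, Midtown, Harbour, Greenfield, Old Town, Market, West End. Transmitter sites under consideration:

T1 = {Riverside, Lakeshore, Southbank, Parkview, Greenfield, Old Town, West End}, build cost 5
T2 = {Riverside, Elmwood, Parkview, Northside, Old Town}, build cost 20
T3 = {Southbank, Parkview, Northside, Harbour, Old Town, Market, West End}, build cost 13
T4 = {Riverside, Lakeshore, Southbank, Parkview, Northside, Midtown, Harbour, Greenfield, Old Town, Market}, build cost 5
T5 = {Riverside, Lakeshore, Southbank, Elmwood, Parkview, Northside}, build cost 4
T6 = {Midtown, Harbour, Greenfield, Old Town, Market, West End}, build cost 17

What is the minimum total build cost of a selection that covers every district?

T1, T4, T5 cover every district at build cost 5 + 5 + 4 = 14.
Any cover uses at least 2 transmitter sites; among all covering selections none totals below 14.

14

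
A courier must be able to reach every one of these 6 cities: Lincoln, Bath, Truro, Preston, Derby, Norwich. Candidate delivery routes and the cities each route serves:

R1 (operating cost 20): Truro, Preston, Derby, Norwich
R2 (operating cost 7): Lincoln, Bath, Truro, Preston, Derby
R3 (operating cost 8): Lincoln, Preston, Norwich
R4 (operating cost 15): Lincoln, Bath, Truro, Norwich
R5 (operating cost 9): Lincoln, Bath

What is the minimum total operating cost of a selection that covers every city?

15

R2, R3 cover every city at operating cost 7 + 8 = 15.
Any cover uses at least 2 routes; among all covering selections none totals below 15.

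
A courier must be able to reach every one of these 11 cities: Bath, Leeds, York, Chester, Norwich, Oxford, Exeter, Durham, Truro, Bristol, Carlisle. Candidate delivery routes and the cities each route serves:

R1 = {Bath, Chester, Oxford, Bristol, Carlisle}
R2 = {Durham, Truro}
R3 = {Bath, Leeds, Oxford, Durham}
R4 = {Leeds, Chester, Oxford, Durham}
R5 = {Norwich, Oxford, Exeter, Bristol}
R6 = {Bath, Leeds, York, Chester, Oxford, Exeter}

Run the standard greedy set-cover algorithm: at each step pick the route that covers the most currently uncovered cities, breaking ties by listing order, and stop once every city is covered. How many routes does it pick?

Pick 1: R6 covers 6 new cities (Bath, Leeds, York, Chester, Oxford, Exeter).
Pick 2: R1 covers 2 new cities (Bristol, Carlisle).
Pick 3: R2 covers 2 new cities (Durham, Truro).
Pick 4: R5 covers 1 new cities (Norwich).
Greedy uses 4 routes.

4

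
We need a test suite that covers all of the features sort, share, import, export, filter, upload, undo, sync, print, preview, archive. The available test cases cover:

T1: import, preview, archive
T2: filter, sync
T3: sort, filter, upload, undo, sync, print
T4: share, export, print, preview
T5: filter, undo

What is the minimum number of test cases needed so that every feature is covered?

T1, T3, T4 together cover {sort, share, import, export, filter, upload, undo, sync, print, preview, archive} — every feature.
No 2 of the 5 test cases cover everything (all 10 pairs fall short), so 3 is minimum.

3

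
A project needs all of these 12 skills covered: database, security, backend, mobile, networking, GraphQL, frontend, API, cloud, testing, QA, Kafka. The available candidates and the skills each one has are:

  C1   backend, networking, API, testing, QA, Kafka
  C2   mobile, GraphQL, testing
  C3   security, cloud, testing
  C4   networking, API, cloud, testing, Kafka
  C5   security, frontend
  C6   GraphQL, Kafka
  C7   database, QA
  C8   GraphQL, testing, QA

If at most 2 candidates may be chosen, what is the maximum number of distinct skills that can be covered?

8

Choosing C1, C2 covers {backend, mobile, networking, GraphQL, API, testing, QA, Kafka} — 8 skills.
No choice of 2 candidates does better; here database, security, frontend, cloud are left uncovered.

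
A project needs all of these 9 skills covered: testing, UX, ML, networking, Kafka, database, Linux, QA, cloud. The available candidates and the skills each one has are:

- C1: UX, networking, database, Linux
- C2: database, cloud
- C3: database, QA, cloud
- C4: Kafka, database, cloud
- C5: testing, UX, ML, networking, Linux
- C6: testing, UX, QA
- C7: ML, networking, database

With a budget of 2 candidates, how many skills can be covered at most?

8

Choosing C3, C5 covers {testing, UX, ML, networking, database, Linux, QA, cloud} — 8 skills.
No choice of 2 candidates does better; here Kafka is left uncovered.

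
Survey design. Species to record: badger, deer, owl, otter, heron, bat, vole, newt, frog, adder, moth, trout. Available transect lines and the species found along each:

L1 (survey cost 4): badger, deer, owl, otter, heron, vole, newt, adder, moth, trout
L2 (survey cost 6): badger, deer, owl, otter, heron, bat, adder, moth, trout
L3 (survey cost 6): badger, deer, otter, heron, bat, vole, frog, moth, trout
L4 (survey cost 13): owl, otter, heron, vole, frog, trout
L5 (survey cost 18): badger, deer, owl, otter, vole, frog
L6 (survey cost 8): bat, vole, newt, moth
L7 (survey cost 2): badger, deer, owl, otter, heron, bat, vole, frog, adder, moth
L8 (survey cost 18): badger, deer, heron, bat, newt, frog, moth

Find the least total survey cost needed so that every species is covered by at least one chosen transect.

L1, L7 cover every species at survey cost 4 + 2 = 6.
Any cover uses at least 2 transects; among all covering selections none totals below 6.

6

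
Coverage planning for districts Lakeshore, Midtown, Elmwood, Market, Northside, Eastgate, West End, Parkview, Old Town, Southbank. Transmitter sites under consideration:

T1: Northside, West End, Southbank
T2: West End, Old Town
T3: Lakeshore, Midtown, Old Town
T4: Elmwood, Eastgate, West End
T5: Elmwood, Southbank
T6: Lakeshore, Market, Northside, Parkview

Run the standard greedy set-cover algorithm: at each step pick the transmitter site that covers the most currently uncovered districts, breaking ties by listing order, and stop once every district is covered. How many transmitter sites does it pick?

Pick 1: T6 covers 4 new districts (Lakeshore, Market, Northside, Parkview).
Pick 2: T4 covers 3 new districts (Elmwood, Eastgate, West End).
Pick 3: T3 covers 2 new districts (Midtown, Old Town).
Pick 4: T1 covers 1 new districts (Southbank).
Greedy uses 4 transmitter sites.

4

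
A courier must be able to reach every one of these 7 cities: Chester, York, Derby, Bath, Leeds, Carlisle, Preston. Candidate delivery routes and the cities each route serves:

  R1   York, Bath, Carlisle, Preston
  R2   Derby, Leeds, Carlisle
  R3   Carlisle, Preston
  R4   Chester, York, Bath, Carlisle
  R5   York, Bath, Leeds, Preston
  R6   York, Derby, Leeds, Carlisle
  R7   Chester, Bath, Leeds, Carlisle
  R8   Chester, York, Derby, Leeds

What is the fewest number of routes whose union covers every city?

2

R1, R8 together cover {Chester, York, Derby, Bath, Leeds, Carlisle, Preston} — every city.
No single route contains all 7 cities, so 2 is optimal.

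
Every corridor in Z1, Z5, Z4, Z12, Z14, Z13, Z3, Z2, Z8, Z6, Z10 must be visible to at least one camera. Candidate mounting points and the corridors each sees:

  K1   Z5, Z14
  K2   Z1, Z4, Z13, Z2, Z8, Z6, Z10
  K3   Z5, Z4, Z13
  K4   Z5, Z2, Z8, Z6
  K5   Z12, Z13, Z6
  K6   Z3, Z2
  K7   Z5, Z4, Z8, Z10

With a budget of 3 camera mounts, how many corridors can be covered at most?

10

Choosing K1, K2, K5 covers {Z1, Z5, Z4, Z12, Z14, Z13, Z2, Z8, Z6, Z10} — 10 corridors.
No choice of 3 camera mounts does better; here Z3 is left uncovered.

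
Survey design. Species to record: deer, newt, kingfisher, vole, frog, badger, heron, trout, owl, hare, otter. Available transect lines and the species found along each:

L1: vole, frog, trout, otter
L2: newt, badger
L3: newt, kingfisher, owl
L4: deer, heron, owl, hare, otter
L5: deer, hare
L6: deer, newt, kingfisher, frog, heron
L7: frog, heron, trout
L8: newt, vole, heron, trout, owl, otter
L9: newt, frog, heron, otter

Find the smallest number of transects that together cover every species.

L1, L2, L3, L4 together cover {deer, newt, kingfisher, vole, frog, badger, heron, trout, owl, hare, otter} — every species.
No 3 of the 9 transects cover everything (all 84 triples fall short), so 4 is minimum.

4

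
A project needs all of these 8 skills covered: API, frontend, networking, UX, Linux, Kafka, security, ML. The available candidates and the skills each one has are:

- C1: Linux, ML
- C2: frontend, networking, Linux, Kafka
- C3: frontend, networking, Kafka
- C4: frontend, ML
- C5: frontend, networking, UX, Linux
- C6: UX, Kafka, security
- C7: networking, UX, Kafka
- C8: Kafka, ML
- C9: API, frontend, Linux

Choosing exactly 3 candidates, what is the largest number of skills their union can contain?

Choosing C1, C2, C6 covers {frontend, networking, UX, Linux, Kafka, security, ML} — 7 skills.
No choice of 3 candidates does better; here API is left uncovered.

7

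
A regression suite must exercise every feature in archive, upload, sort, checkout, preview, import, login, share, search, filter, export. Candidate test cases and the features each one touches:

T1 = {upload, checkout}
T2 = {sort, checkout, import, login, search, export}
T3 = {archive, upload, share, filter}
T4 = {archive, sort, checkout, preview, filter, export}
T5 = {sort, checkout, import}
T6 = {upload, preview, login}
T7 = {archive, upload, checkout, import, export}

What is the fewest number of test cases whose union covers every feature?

T2, T3, T4 together cover {archive, upload, sort, checkout, preview, import, login, share, search, filter, export} — every feature.
No 2 of the 7 test cases cover everything (all 21 pairs fall short), so 3 is minimum.

3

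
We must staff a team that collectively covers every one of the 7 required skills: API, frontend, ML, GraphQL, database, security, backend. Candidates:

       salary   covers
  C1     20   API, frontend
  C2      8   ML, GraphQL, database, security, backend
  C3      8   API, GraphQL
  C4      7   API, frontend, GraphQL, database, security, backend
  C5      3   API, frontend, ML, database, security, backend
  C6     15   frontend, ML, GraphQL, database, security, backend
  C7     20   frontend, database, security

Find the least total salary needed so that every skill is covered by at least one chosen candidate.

10

C4, C5 cover every skill at salary 7 + 3 = 10.
Any cover uses at least 2 candidates; among all covering selections none totals below 10.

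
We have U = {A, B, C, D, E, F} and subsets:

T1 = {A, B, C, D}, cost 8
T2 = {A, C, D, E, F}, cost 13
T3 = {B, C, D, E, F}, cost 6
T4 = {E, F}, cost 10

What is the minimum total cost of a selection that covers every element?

14

T1, T3 cover every element at cost 8 + 6 = 14.
Any cover uses at least 2 sets; among all covering selections none totals below 14.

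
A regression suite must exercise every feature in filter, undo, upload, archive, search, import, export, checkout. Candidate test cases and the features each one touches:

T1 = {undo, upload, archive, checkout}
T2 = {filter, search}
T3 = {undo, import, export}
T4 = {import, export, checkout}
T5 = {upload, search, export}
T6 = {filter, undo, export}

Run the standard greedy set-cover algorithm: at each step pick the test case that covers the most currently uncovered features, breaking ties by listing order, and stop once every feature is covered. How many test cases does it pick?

Pick 1: T1 covers 4 new features (undo, upload, archive, checkout).
Pick 2: T2 covers 2 new features (filter, search).
Pick 3: T3 covers 2 new features (import, export).
Greedy uses 3 test cases.

3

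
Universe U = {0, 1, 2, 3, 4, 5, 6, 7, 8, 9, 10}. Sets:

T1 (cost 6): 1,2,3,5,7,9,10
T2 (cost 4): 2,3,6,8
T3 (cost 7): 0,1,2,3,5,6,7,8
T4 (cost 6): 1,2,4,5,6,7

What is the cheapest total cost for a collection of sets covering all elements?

19

T1, T3, T4 cover every element at cost 6 + 7 + 6 = 19.
Any cover uses at least 3 sets; among all covering selections none totals below 19.
Greedy by coverage-per-cost would pick T1, T2, T4, T3 for 23 — worse than the optimum 19.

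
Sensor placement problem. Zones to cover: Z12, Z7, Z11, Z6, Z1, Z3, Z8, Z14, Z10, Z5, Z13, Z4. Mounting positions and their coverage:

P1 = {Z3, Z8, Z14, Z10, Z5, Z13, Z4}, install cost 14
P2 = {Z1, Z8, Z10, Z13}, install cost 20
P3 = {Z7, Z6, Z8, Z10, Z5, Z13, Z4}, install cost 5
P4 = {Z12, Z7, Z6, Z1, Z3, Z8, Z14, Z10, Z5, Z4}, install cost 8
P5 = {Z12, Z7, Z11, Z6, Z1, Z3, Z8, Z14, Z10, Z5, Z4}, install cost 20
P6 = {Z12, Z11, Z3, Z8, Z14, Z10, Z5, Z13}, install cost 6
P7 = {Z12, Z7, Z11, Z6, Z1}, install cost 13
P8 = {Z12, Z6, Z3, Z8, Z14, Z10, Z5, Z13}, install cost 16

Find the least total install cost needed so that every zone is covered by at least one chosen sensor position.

P4, P6 cover every zone at install cost 8 + 6 = 14.
Any cover uses at least 2 sensor positions; among all covering selections none totals below 14.
Greedy by coverage-per-install cost would pick P3, P6, P4 for 19 — worse than the optimum 14.

14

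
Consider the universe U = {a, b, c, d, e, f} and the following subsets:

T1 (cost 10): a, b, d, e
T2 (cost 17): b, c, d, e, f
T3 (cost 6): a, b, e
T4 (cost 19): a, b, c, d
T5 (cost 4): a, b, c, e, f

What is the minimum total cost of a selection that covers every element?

T1, T5 cover every element at cost 10 + 4 = 14.
Any cover uses at least 2 sets; among all covering selections none totals below 14.

14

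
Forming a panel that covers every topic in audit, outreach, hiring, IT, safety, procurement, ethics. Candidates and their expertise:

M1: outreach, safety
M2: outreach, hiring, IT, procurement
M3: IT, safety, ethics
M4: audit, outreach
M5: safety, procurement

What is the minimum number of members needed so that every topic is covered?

M2, M3, M4 together cover {audit, outreach, hiring, IT, safety, procurement, ethics} — every topic.
No 2 of the 5 members cover everything (all 10 pairs fall short), so 3 is minimum.

3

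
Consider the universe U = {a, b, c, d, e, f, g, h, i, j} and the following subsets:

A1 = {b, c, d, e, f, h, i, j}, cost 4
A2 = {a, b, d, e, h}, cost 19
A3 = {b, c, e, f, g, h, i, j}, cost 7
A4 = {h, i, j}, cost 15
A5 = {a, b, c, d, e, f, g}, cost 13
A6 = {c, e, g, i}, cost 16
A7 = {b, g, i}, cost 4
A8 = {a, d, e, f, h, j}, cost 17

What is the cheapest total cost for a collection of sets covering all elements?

17

A1, A5 cover every element at cost 4 + 13 = 17.
Any cover uses at least 2 sets; among all covering selections none totals below 17.
Greedy by coverage-per-cost would pick A1, A7, A5 for 21 — worse than the optimum 17.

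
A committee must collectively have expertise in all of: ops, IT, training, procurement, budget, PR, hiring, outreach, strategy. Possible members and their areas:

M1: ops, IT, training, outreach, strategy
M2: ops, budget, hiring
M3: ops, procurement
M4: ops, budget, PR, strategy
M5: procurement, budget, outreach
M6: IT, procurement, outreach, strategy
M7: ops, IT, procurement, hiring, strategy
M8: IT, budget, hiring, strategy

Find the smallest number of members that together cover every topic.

M1, M4, M7 together cover {ops, IT, training, procurement, budget, PR, hiring, outreach, strategy} — every topic.
No 2 of the 8 members cover everything (all 28 pairs fall short), so 3 is minimum.
Greedy (largest uncovered first) would take M1, M2, M3, M4 — 4 members — but 3 suffice.

3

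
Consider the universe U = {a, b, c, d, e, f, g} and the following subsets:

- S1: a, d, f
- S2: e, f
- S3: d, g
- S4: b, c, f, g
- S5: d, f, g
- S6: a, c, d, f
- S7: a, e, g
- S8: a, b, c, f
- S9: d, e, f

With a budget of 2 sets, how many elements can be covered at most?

Choosing S1, S4 covers {a, b, c, d, f, g} — 6 elements.
No choice of 2 sets does better; here e is left uncovered.

6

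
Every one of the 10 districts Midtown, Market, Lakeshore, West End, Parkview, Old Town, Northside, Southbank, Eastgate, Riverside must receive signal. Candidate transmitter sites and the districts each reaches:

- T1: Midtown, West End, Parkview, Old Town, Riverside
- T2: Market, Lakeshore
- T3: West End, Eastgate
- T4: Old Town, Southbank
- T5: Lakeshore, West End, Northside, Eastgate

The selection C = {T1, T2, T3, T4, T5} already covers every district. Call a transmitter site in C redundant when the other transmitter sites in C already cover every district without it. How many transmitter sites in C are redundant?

1

Drop T1: Midtown, Parkview, Riverside uncovered — not redundant.
Drop T2: Market uncovered — not redundant.
Drop T3: the rest still cover every district — redundant.
Drop T4: Southbank uncovered — not redundant.
Drop T5: Northside uncovered — not redundant.
1 redundant: T3.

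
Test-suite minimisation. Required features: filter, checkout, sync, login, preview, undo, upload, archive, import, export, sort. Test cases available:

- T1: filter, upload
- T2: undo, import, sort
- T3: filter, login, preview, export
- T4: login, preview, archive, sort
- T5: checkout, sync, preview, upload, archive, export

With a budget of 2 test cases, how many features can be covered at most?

9

Choosing T2, T5 covers {checkout, sync, preview, undo, upload, archive, import, export, sort} — 9 features.
No choice of 2 test cases does better; here filter, login are left uncovered.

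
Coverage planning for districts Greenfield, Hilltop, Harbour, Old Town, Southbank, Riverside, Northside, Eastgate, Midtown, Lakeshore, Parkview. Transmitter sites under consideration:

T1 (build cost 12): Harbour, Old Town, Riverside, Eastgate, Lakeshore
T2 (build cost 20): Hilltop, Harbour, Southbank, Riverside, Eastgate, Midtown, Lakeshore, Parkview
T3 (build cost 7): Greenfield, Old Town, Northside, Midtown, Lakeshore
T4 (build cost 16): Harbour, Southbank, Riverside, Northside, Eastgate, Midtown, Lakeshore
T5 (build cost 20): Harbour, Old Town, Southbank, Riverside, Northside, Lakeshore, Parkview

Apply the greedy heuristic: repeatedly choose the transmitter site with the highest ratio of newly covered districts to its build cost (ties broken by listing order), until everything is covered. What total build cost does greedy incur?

Pick 1: T3 adds 5 new (Greenfield, Old Town, Northside, Midtown, Lakeshore) at build cost 7 (ratio 5/7).
Pick 2: T2 adds 6 new (Hilltop, Harbour, Southbank, Riverside, Eastgate, Parkview) at build cost 20 (ratio 6/20).
Greedy total build cost: 7 + 20 = 27.

27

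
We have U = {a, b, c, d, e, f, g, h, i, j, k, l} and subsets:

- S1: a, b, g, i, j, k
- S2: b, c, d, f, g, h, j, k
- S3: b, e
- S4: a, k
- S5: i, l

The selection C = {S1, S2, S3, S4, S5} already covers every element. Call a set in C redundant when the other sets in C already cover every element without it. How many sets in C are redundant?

2

Drop S1: the rest still cover every element — redundant.
Drop S2: c, d, f, h uncovered — not redundant.
Drop S3: e uncovered — not redundant.
Drop S4: the rest still cover every element — redundant.
Drop S5: l uncovered — not redundant.
2 redundant: S1, S4.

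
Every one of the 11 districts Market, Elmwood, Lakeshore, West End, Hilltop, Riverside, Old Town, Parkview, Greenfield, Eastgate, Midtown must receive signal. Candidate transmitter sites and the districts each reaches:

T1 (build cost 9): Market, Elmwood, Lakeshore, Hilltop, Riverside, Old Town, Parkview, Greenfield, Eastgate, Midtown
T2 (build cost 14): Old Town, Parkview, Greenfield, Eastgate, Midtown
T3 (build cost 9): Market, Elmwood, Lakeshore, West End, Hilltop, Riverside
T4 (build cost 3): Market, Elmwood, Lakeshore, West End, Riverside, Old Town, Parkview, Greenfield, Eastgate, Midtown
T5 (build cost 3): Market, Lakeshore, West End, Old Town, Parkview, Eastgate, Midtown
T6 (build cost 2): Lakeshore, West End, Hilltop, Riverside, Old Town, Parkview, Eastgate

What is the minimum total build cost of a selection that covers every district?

5

T4, T6 cover every district at build cost 3 + 2 = 5.
Any cover uses at least 2 transmitter sites; among all covering selections none totals below 5.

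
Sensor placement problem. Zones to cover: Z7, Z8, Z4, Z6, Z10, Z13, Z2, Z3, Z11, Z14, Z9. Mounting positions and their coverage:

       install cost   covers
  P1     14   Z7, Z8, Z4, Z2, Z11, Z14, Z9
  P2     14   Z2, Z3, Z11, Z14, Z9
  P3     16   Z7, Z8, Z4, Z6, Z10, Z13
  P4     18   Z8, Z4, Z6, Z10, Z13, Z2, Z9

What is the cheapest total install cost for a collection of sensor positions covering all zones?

30

P2, P3 cover every zone at install cost 14 + 16 = 30.
Any cover uses at least 2 sensor positions; among all covering selections none totals below 30.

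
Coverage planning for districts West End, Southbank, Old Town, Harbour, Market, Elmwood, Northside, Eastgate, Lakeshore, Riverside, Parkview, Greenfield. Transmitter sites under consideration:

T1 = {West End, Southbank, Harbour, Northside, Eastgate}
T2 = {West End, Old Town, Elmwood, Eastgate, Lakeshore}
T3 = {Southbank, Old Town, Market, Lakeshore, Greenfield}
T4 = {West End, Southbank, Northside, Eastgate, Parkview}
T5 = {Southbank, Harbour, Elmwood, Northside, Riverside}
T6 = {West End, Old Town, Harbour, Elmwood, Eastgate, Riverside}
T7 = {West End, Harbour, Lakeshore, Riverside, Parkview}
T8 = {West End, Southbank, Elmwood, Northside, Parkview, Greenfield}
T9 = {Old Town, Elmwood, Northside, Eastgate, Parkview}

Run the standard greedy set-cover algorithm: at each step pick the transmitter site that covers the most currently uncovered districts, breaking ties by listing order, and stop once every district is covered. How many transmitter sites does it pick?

Pick 1: T6 covers 6 new districts (West End, Old Town, Harbour, Elmwood, Eastgate, Riverside).
Pick 2: T3 covers 4 new districts (Southbank, Market, Lakeshore, Greenfield).
Pick 3: T4 covers 2 new districts (Northside, Parkview).
Greedy uses 3 transmitter sites.

3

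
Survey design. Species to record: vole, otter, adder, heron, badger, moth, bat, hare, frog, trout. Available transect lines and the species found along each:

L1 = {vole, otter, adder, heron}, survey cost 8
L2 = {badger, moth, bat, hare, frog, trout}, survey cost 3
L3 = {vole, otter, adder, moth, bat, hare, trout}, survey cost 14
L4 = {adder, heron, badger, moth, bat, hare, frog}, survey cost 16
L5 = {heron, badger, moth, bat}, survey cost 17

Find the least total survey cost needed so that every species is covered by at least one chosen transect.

L1, L2 cover every species at survey cost 8 + 3 = 11.
Any cover uses at least 2 transects; among all covering selections none totals below 11.

11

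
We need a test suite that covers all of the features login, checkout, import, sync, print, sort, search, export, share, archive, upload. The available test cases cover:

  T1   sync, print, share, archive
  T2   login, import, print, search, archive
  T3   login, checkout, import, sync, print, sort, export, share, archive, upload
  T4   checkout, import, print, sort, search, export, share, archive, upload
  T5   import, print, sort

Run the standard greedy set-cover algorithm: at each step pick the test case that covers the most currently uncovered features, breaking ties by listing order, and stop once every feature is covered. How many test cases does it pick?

2

Pick 1: T3 covers 10 new features (login, checkout, import, sync, print, sort, export, share, archive, upload).
Pick 2: T2 covers 1 new features (search).
Greedy uses 2 test cases.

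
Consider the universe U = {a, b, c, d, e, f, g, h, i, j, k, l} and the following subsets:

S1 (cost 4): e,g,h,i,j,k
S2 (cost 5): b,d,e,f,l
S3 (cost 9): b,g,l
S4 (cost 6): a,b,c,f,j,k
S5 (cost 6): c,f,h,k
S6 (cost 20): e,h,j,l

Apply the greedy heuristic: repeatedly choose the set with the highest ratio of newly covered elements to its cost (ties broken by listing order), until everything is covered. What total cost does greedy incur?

15

Pick 1: S1 adds 6 new (e, g, h, i, j, k) at cost 4 (ratio 6/4).
Pick 2: S2 adds 4 new (b, d, f, l) at cost 5 (ratio 4/5).
Pick 3: S4 adds 2 new (a, c) at cost 6 (ratio 2/6).
Greedy total cost: 4 + 5 + 6 = 15.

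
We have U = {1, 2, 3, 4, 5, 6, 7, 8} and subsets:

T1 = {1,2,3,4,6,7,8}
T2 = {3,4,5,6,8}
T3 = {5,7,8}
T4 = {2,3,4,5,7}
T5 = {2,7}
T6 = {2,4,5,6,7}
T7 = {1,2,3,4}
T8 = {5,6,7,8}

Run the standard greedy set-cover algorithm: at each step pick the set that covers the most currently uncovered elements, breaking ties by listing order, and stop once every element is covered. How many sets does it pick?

2

Pick 1: T1 covers 7 new elements (1, 2, 3, 4, 6, 7, 8).
Pick 2: T2 covers 1 new elements (5).
Greedy uses 2 sets.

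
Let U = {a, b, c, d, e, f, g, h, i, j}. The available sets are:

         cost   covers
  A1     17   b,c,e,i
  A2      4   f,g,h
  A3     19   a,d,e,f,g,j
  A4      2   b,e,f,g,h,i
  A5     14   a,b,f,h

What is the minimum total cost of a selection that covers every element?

A1, A3, A4 cover every element at cost 17 + 19 + 2 = 38.
Any cover uses at least 3 sets; among all covering selections none totals below 38.

38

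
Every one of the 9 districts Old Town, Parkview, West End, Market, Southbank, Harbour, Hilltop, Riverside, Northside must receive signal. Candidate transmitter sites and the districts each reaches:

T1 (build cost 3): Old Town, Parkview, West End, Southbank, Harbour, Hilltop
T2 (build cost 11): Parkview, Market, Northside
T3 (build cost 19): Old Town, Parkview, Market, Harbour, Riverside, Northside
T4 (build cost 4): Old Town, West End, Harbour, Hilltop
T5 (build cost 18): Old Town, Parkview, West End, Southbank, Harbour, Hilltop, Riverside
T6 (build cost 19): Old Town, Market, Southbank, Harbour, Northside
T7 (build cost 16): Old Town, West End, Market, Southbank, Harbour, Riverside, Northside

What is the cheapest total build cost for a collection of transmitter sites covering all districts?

19

T1, T7 cover every district at build cost 3 + 16 = 19.
Any cover uses at least 2 transmitter sites; among all covering selections none totals below 19.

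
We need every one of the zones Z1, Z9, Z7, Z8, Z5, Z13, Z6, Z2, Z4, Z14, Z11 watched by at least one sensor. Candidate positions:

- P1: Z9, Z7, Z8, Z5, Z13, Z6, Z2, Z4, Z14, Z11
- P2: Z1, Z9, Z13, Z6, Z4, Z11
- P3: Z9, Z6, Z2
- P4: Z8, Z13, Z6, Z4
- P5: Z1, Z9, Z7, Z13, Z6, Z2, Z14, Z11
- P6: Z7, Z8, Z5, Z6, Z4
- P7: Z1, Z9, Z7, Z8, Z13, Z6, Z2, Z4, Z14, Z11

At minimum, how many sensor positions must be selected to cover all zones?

P1, P2 together cover {Z1, Z9, Z7, Z8, Z5, Z13, Z6, Z2, Z4, Z14, Z11} — every zone.
No single sensor position contains all 11 zones, so 2 is optimal.

2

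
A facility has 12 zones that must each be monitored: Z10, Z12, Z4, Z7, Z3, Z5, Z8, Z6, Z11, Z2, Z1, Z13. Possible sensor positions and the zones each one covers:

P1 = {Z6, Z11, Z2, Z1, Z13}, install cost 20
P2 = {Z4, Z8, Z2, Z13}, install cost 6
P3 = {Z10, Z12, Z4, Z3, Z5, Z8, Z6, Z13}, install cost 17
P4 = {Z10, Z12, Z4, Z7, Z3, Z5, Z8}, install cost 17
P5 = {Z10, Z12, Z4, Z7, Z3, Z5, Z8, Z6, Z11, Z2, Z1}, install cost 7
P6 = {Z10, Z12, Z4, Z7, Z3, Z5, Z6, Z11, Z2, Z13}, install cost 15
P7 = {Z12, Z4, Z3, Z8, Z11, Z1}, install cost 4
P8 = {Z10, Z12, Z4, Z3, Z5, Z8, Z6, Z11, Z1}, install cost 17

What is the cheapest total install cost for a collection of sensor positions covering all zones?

13

P2, P5 cover every zone at install cost 6 + 7 = 13.
Any cover uses at least 2 sensor positions; among all covering selections none totals below 13.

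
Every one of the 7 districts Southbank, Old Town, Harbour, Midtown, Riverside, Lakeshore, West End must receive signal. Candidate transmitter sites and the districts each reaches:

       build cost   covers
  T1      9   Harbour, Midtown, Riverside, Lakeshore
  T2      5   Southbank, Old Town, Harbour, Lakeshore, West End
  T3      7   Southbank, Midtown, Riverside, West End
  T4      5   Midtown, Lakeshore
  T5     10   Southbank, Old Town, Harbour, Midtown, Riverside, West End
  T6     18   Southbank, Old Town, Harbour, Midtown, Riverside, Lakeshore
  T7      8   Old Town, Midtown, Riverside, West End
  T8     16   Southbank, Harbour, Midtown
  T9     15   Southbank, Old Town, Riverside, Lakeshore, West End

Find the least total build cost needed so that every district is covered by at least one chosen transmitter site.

12

T2, T3 cover every district at build cost 5 + 7 = 12.
Any cover uses at least 2 transmitter sites; among all covering selections none totals below 12.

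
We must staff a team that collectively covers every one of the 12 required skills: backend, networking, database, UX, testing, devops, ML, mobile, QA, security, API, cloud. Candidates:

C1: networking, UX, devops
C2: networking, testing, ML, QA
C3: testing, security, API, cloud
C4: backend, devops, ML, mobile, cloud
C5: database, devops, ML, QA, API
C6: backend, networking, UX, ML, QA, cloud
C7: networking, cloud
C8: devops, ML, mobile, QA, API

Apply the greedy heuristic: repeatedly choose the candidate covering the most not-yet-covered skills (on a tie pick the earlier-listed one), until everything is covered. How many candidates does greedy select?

Pick 1: C6 covers 6 new skills (backend, networking, UX, ML, QA, cloud).
Pick 2: C3 covers 3 new skills (testing, security, API).
Pick 3: C4 covers 2 new skills (devops, mobile).
Pick 4: C5 covers 1 new skills (database).
Greedy uses 4 candidates.

4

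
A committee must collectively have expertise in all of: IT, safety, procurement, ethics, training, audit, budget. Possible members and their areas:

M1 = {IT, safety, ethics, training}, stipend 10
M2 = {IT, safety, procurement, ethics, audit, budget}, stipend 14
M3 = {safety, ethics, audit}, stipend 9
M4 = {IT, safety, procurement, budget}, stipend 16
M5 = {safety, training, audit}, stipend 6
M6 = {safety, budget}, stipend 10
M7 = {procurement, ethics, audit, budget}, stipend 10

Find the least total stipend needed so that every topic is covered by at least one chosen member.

20

M1, M7 cover every topic at stipend 10 + 10 = 20.
Any cover uses at least 2 members; among all covering selections none totals below 20.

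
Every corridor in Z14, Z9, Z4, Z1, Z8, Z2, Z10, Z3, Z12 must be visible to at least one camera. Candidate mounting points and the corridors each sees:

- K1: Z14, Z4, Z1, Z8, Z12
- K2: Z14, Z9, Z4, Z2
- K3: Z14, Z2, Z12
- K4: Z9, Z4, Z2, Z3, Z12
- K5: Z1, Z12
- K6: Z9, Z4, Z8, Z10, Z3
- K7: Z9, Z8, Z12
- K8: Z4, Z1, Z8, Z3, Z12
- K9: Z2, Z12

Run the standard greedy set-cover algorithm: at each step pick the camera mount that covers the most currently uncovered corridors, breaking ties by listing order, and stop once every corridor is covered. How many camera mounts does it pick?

3

Pick 1: K1 covers 5 new corridors (Z14, Z4, Z1, Z8, Z12).
Pick 2: K4 covers 3 new corridors (Z9, Z2, Z3).
Pick 3: K6 covers 1 new corridors (Z10).
Greedy uses 3 camera mounts.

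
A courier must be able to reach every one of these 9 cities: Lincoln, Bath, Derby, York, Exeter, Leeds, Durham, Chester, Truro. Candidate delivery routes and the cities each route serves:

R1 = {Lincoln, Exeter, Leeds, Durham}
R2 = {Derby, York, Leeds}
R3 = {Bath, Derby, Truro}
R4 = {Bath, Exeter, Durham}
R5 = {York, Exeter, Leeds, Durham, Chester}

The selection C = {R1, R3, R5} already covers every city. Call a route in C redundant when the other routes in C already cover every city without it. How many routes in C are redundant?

Drop R1: Lincoln uncovered — not redundant.
Drop R3: Bath, Derby, Truro uncovered — not redundant.
Drop R5: York, Chester uncovered — not redundant.
None of the routes in C is redundant.

0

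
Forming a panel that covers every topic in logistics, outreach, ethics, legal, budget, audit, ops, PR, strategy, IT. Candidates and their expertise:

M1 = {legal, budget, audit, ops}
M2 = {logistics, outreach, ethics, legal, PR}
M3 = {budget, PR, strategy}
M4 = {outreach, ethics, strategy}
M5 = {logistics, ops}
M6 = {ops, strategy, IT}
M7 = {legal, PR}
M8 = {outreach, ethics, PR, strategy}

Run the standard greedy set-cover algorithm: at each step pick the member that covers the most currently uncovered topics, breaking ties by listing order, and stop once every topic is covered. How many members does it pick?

Pick 1: M2 covers 5 new topics (logistics, outreach, ethics, legal, PR).
Pick 2: M1 covers 3 new topics (budget, audit, ops).
Pick 3: M6 covers 2 new topics (strategy, IT).
Greedy uses 3 members.

3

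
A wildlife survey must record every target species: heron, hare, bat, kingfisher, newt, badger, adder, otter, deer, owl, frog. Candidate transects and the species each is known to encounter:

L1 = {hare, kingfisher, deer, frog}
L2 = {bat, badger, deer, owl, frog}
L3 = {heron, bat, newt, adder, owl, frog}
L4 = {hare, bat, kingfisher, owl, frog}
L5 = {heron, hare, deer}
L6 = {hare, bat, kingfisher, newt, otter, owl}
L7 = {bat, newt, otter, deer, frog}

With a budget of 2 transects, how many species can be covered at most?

Choosing L1, L3 covers {heron, hare, bat, kingfisher, newt, adder, deer, owl, frog} — 9 species.
No choice of 2 transects does better; here badger, otter are left uncovered.

9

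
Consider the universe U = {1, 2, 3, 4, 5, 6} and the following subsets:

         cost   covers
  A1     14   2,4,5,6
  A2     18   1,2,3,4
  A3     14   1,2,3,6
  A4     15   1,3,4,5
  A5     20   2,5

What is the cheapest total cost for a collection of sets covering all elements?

28

A1, A3 cover every element at cost 14 + 14 = 28.
Any cover uses at least 2 sets; among all covering selections none totals below 28.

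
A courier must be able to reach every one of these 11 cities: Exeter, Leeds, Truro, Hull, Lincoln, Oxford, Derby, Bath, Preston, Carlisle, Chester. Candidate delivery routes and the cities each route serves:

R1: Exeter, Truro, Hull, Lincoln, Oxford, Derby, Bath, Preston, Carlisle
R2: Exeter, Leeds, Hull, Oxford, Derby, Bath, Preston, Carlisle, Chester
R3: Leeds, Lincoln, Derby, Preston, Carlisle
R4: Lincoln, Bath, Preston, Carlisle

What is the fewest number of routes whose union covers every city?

2

R1, R2 together cover {Exeter, Leeds, Truro, Hull, Lincoln, Oxford, Derby, Bath, Preston, Carlisle, Chester} — every city.
No single route contains all 11 cities, so 2 is optimal.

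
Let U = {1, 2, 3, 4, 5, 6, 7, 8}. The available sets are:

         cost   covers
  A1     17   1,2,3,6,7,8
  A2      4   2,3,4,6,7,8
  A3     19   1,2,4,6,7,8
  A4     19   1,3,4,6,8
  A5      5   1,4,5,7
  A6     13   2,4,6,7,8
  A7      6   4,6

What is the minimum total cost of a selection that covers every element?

9

A2, A5 cover every element at cost 4 + 5 = 9.
Any cover uses at least 2 sets; among all covering selections none totals below 9.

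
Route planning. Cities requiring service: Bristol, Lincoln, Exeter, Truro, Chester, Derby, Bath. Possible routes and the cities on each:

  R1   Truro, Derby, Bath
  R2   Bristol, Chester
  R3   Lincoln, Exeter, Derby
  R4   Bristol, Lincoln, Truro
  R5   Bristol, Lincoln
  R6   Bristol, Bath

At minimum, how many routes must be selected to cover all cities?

R1, R2, R3 together cover {Bristol, Lincoln, Exeter, Truro, Chester, Derby, Bath} — every city.
No 2 of the 6 routes cover everything (all 15 pairs fall short), so 3 is minimum.

3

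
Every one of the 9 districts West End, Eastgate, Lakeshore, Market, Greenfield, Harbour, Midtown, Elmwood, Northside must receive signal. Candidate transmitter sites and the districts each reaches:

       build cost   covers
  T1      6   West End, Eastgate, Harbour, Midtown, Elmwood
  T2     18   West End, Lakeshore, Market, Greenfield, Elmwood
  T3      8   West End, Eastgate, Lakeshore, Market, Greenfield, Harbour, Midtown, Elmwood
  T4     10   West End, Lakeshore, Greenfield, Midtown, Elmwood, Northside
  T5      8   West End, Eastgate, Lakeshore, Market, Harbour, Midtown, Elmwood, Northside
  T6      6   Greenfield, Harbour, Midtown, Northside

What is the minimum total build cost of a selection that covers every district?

T3, T6 cover every district at build cost 8 + 6 = 14.
Any cover uses at least 2 transmitter sites; among all covering selections none totals below 14.

14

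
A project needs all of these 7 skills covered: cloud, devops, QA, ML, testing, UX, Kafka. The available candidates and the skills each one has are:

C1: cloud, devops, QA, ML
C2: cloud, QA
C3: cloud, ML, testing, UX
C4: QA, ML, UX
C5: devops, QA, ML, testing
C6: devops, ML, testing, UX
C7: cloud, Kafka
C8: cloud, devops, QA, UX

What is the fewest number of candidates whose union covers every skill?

C1, C3, C7 together cover {cloud, devops, QA, ML, testing, UX, Kafka} — every skill.
No 2 of the 8 candidates cover everything (all 28 pairs fall short), so 3 is minimum.

3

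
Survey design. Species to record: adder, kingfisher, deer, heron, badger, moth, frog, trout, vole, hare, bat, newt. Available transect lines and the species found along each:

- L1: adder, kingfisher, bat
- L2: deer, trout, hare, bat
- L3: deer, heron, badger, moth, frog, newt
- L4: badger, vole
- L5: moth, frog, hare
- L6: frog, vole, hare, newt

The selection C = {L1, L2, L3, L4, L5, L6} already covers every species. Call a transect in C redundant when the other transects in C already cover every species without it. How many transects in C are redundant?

3

Drop L1: adder, kingfisher uncovered — not redundant.
Drop L2: trout uncovered — not redundant.
Drop L3: heron uncovered — not redundant.
Drop L4: the rest still cover every species — redundant.
Drop L5: the rest still cover every species — redundant.
Drop L6: the rest still cover every species — redundant.
3 redundant: L4, L5, L6.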